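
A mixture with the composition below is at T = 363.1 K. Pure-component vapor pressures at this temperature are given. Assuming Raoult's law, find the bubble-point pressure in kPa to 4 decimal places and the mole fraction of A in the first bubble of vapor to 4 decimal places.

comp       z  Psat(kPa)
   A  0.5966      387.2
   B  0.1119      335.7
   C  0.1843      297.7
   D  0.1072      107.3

At the bubble point ψ → 0, so ΣzᵢKᵢ = 1 with Kᵢ = Pᵢˢᵃᵗ/P ⇒ P = ΣzᵢPᵢˢᵃᵗ.
P = 0.5966·387.2 + 0.1119·335.7 + 0.1843·297.7 + 0.1072·107.3 = 334.9370 kPa
yᵢ = zᵢPᵢˢᵃᵗ/P ⇒ y_A = 0.5966·387.2/334.9370 = 0.6897

Pbub = 334.9370 kPa, y_A = 0.6897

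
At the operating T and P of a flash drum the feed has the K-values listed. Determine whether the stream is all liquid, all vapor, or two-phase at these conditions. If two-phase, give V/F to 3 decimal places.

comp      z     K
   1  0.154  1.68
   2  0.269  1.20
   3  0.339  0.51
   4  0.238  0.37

ΣzᵢKᵢ = 0.842; Σzᵢ/Kᵢ = 1.624.
Since ΣzᵢKᵢ < 1 the mixture is below its bubble point — single liquid phase.

all liquid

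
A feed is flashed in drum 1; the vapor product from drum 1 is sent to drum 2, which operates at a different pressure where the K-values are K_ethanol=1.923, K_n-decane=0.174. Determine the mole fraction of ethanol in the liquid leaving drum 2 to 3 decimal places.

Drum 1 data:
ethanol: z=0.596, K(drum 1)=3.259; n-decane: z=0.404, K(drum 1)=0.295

Drum 1:
Rachford–Rice: g(ψ₁) = Σ zᵢ(Kᵢ−1)/(1+ψ₁(Kᵢ−1)) = 0.
g(0) = ΣzᵢKᵢ − 1 = 1.062 and g(1) = 1 − Σzᵢ/Kᵢ = -0.552, so a root lies in (0, 1).
Binary case is linear: z₁(K₁−1)(1+ψ₁(K₂−1)) + z₂(K₂−1)(1+ψ₁(K₁−1)) = 0
⇒ ψ₁ = [z₁(K₁−1)+z₂(K₂−1)] / [−(K₁−1)(K₂−1)] = 1.0615/1.5926 = 0.667
Drum-1 compositions:
  ethanol: x = 0.238, y = 0.775
  n-decane: x = 0.762, y = 0.225
Drum-2 feed = drum-1 vapor: z₂ = (0.7752, 0.2248).
Drum 2:
Material balance + equilibrium reduce to Σ zᵢ(Kᵢ−1)/(1+ψ₂(Kᵢ−1)) = 0.
Feasibility: ΣzᵢKᵢ = 1.530, Σzᵢ/Kᵢ = 1.695 — both > 1, two phases present.
Iterate (Newton) starting at ψ₂ = 0.46:
  ψ₂ = 0.460: g = 0.2027, g' = -0.724 → ψ₂ = 0.740
  ψ₂ = 0.740: g = -0.0524, g' = -1.247 → ψ₂ = 0.698
  ψ₂ = 0.698: g = -0.0033, g' = -1.099 → ψ₂ = 0.695
Converged at ψ₂ = 0.695.
  ethanol: x = 0.472, y = 0.908
  n-decane: x = 0.528, y = 0.092

x_ethanol (drum 2) = 0.472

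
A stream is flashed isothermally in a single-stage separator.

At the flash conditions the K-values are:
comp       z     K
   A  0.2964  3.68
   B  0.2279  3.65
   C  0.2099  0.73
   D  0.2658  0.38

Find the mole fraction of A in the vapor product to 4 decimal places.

Material balance + equilibrium reduce to Σ zᵢ(Kᵢ−1)/(1+ψ(Kᵢ−1)) = 0.
Feasibility: ΣzᵢKᵢ = 2.1768, Σzᵢ/Kᵢ = 1.1300 — both > 1, two phases present.
Newton iteration, ψ⁰ = 0.5:
  ψ = 0.5000: g = 0.29487, g' = -0.9199 → ψ = 0.8205
  ψ = 0.8205: g = 0.03030, g' = -0.8154 → ψ = 0.8577
  ψ = 0.8577: g = -0.00038, g' = -0.8370 → ψ = 0.8573
Converged at ψ = 0.8573.
Compositions from xᵢ = zᵢ/(1+ψ(Kᵢ−1)), yᵢ = Kᵢxᵢ:
  A: x = 0.0899, y = 0.3308
  B: x = 0.0697, y = 0.2542
  C: x = 0.2731, y = 0.1994
  D: x = 0.5673, y = 0.2156

y_A = 0.3308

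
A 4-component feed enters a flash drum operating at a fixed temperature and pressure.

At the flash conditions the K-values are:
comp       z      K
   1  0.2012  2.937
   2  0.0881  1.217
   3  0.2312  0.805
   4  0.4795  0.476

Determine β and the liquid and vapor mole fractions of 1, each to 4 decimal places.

β = 0.1522, x_1 = 0.1554, y_1 = 0.4564

Material balance + equilibrium reduce to Σ zᵢ(Kᵢ−1)/(1+β(Kᵢ−1)) = 0.
g(0) = ΣzᵢKᵢ − 1 = 0.1125 and g(1) = 1 − Σzᵢ/Kᵢ = -0.4355, so a root lies in (0, 1).
Iterate (Newton) starting at β = 0.52:
  β = 0.5200: g = -0.18420, g' = -0.4504 → β = 0.1110
  β = 0.1110: g = 0.02657, g' = -0.6729 → β = 0.1505
  β = 0.1505: g = 0.00106, g' = -0.6210 → β = 0.1522
Converged at β = 0.1522.
Compositions from xᵢ = zᵢ/(1+β(Kᵢ−1)), yᵢ = Kᵢxᵢ:
  1: x = 0.1554, y = 0.4564
  2: x = 0.0853, y = 0.1038
  3: x = 0.2383, y = 0.1918
  4: x = 0.5211, y = 0.2480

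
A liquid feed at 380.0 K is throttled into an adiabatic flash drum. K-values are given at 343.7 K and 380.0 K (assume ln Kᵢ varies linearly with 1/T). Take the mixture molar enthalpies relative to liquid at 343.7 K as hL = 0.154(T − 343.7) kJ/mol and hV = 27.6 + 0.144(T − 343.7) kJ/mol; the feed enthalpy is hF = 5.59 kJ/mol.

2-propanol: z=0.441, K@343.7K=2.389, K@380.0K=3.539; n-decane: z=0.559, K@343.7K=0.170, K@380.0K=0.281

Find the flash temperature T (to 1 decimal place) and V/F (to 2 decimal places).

Adiabatic flash: solve Rachford–Rice at each trial T, then check hF = ψ·hV(T) + (1−ψ)·hL(T).
  T = 343.7 K: K = (2.389, 0.170), RR gives ψ = 0.129, H_out = 3.557 kJ/mol
  T = 380.0 K: K = (3.539, 0.281), RR gives ψ = 0.393, H_out = 16.299 kJ/mol
  T = 361.9 K: K = (2.938, 0.221), RR gives ψ = 0.278, H_out = 10.426 kJ/mol
  T = 352.8 K: K = (2.656, 0.195), RR gives ψ = 0.210, H_out = 7.183 kJ/mol
  T = 348.2 K: K = (2.519, 0.182), RR gives ψ = 0.171, H_out = 5.410 kJ/mol
  T = 350.5 K: K = (2.587, 0.188), RR gives ψ = 0.191, H_out = 6.310 kJ/mol
Linear interpolation between T = 348.2 (H_out = 5.410) and T = 350.5 (H_out = 6.310) on hF = 5.59 gives T ≈ 348.7 K, at which ψ = 0.18.

T = 348.7 K, V/F = 0.18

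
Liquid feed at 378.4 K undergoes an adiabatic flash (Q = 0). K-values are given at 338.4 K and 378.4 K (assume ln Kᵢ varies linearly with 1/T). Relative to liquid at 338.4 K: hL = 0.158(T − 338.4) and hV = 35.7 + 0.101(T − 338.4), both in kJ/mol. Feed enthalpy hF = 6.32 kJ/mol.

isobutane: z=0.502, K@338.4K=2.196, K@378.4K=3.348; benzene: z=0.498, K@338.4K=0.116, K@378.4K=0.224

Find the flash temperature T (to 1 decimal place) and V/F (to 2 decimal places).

T = 340.2 K, V/F = 0.17

Adiabatic flash: solve Rachford–Rice at each trial T, then check hF = ψ·hV(T) + (1−ψ)·hL(T).
  T = 338.4 K: K = (2.196, 0.116), RR gives ψ = 0.151, H_out = 5.408 kJ/mol
  T = 378.4 K: K = (3.348, 0.224), RR gives ψ = 0.435, H_out = 20.851 kJ/mol
  T = 358.4 K: K = (2.744, 0.164), RR gives ψ = 0.315, H_out = 14.046 kJ/mol
  T = 348.4 K: K = (2.462, 0.139), RR gives ψ = 0.242, H_out = 10.092 kJ/mol
  T = 343.4 K: K = (2.327, 0.127), RR gives ψ = 0.200, H_out = 7.868 kJ/mol
  T = 340.9 K: K = (2.261, 0.121), RR gives ψ = 0.177, H_out = 6.671 kJ/mol
  T = 339.6 K: K = (2.227, 0.119), RR gives ψ = 0.164, H_out = 6.023 kJ/mol
Linear interpolation between T = 339.6 (H_out = 6.023) and T = 340.9 (H_out = 6.671) on hF = 6.32 gives T ≈ 340.2 K, at which ψ = 0.17.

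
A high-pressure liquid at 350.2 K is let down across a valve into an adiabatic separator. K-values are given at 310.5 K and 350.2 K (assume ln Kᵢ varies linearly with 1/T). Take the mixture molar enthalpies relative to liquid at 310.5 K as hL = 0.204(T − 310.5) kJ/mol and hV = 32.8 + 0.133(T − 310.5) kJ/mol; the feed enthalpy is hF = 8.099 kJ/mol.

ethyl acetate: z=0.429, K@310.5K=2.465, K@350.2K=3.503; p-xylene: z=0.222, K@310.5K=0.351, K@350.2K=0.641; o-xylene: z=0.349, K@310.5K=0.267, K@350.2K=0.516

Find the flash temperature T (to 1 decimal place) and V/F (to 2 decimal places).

T = 312.0 K, V/F = 0.24

Adiabatic flash: solve Rachford–Rice at each trial T, then check hF = ψ·hV(T) + (1−ψ)·hL(T).
  T = 310.5 K: K = (2.465, 0.351, 0.267), RR gives ψ = 0.222, H_out = 7.295 kJ/mol
  T = 350.2 K: K = (3.503, 0.641, 0.516), RR gives ψ = 0.748, H_out = 30.531 kJ/mol
  T = 330.4 K: K = (2.971, 0.483, 0.379), RR gives ψ = 0.447, H_out = 18.102 kJ/mol
  T = 320.4 K: K = (2.713, 0.414, 0.320), RR gives ψ = 0.332, H_out = 12.675 kJ/mol
  T = 315.4 K: K = (2.587, 0.381, 0.292), RR gives ψ = 0.277, H_out = 9.982 kJ/mol
  T = 312.9 K: K = (2.524, 0.366, 0.279), RR gives ψ = 0.249, H_out = 8.620 kJ/mol
Linear interpolation between T = 310.5 (H_out = 7.295) and T = 312.9 (H_out = 8.620) on hF = 8.099 gives T ≈ 312.0 K, at which ψ = 0.24.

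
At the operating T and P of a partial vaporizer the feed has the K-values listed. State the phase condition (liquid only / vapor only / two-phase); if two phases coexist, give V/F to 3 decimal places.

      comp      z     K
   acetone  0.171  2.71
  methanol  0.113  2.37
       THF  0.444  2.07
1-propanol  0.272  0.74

vapor only

ΣzᵢKᵢ = 1.852; Σzᵢ/Kᵢ = 0.693.
Since Σzᵢ/Kᵢ < 1 the mixture is above its dew point — single vapor phase.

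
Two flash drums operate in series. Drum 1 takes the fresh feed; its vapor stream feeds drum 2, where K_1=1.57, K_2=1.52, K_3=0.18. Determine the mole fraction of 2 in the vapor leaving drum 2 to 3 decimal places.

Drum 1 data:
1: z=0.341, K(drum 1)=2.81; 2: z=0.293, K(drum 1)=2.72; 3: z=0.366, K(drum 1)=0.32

Drum 1:
Let ψ₁ = V/F and solve Σ zᵢ(Kᵢ−1)/(1+ψ₁(Kᵢ−1)) = 0.
g(0) = ΣzᵢKᵢ − 1 = 0.872 and g(1) = 1 − Σzᵢ/Kᵢ = -0.373, so a root lies in (0, 1).
Newton–Raphson from ψ₁ = 0.51:
  ψ₁ = 0.510: g = 0.2084, g' = -0.945 → ψ₁ = 0.731
  ψ₁ = 0.731: g = -0.0055, g' = -1.046 → ψ₁ = 0.725
Converged at ψ₁ = 0.725.
Drum-1 compositions:
  1: x = 0.147, y = 0.414
  2: x = 0.130, y = 0.355
  3: x = 0.722, y = 0.231
Drum-2 feed = drum-1 vapor: z₂ = (0.4143, 0.3546, 0.2311).
Drum 2:
Rachford–Rice: g(ψ₂) = Σ zᵢ(Kᵢ−1)/(1+ψ₂(Kᵢ−1)) = 0.
g(0) = ΣzᵢKᵢ − 1 = 0.231 and g(1) = 1 − Σzᵢ/Kᵢ = -0.781, so a root lies in (0, 1).
Newton–Raphson from ψ₂ = 0.4:
  ψ₂ = 0.400: g = 0.0629, g' = -0.499 → ψ₂ = 0.526
  ψ₂ = 0.526: g = -0.0068, g' = -0.619 → ψ₂ = 0.515
Converged at ψ₂ = 0.515.
  1: x = 0.320, y = 0.503
  2: x = 0.280, y = 0.425
  3: x = 0.400, y = 0.072

y_2 (drum 2) = 0.425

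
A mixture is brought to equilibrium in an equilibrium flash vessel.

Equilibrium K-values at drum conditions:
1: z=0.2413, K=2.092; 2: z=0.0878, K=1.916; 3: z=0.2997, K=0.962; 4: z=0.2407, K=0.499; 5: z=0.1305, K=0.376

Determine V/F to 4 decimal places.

Iterate (Newton) starting at V/F = 0.69:
  V/F = 0.6900: g = -0.13945, g' = -0.4195 → V/F = 0.3576
  V/F = 0.3576: g = -0.01320, g' = -0.3649 → V/F = 0.3214
  V/F = 0.3214: g = 0.00004, g' = -0.3674 → V/F = 0.3215
Converged at V/F = 0.3215.

V/F = 0.3215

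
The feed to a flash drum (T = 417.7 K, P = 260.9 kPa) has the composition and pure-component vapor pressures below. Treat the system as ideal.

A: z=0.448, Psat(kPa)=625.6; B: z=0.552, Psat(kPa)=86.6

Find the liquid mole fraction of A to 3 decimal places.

Raoult's law: Kᵢ = Pᵢˢᵃᵗ/P = Pᵢˢᵃᵗ/260.9.
  K_A = 625.6/260.9 = 2.39785, K_B = 86.6/260.9 = 0.33193
Rachford–Rice: g(β) = Σ zᵢ(Kᵢ−1)/(1+β(Kᵢ−1)) = 0.
Feasibility: ΣzᵢKᵢ = 1.257, Σzᵢ/Kᵢ = 1.850 — both > 1, two phases present.
Binary case is linear: z₁(K₁−1)(1+β(K₂−1)) + z₂(K₂−1)(1+β(K₁−1)) = 0
⇒ β = [z₁(K₁−1)+z₂(K₂−1)] / [−(K₁−1)(K₂−1)] = 0.2575/0.9339 = 0.276
Compositions from xᵢ = zᵢ/(1+β(Kᵢ−1)), yᵢ = Kᵢxᵢ:
  A: x = 0.323, y = 0.775
  B: x = 0.677, y = 0.225

x_A = 0.323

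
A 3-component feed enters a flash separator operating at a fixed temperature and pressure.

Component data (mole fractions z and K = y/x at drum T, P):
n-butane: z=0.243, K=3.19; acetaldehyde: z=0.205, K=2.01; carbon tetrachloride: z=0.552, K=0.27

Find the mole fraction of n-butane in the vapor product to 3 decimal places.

Newton iteration, β⁰ = 0.69:
  β = 0.690: g = -0.4780, g' = -1.452 → β = 0.361
  β = 0.361: g = -0.0980, g' = -1.018 → β = 0.265
Converged at β = 0.265.
Compositions from xᵢ = zᵢ/(1+β(Kᵢ−1)), yᵢ = Kᵢxᵢ:
  n-butane: x = 0.154, y = 0.490
  acetaldehyde: x = 0.162, y = 0.325
  carbon tetrachloride: x = 0.685, y = 0.185

y_n-butane = 0.490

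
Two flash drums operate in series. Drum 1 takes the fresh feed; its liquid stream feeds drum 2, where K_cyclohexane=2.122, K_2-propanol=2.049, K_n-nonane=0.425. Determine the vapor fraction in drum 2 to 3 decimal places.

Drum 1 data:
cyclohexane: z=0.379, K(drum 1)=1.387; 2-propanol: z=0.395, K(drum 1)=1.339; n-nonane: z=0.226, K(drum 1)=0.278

Drum 1:
Let ψ₁ = V/F and solve Σ zᵢ(Kᵢ−1)/(1+ψ₁(Kᵢ−1)) = 0.
Check two-phase: ΣzᵢKᵢ = 1.117 > 1 and Σzᵢ/Kᵢ = 1.381 > 1, so g(0) = 0.117 > 0 and g(1) = -0.381 < 0.
Newton iteration, ψ₁⁰ = 0.41:
  ψ₁ = 0.410: g = 0.0124, g' = -0.315 → ψ₁ = 0.449
  ψ₁ = 0.449: g = -0.0004, g' = -0.333 → ψ₁ = 0.448
Converged at ψ₁ = 0.448.
Drum-1 compositions:
  cyclohexane: x = 0.323, y = 0.448
  2-propanol: x = 0.343, y = 0.459
  n-nonane: x = 0.334, y = 0.093
Drum-2 feed = drum-1 liquid: z₂ = (0.3230, 0.3429, 0.3341).
Drum 2:
Iterate (Newton) starting at ψ₂ = 0.46:
  ψ₂ = 0.460: g = 0.2204, g' = -0.553 → ψ₂ = 0.859
  ψ₂ = 0.859: g = -0.0057, g' = -0.641 → ψ₂ = 0.850
Converged at ψ₂ = 0.850.
  cyclohexane: x = 0.165, y = 0.351
  2-propanol: x = 0.181, y = 0.371
  n-nonane: x = 0.653, y = 0.278

V/F (drum 2) = 0.850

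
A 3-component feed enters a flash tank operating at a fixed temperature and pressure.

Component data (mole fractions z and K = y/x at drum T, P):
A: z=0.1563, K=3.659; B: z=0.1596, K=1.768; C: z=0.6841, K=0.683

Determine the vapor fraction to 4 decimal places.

ψ = 0.5269

Iterate (Newton) starting at ψ = 0.5:
  ψ = 0.5000: g = 0.00927, g' = -0.3499 → ψ = 0.5265
  ψ = 0.5265: g = 0.00015, g' = -0.3386 → ψ = 0.5269
Converged at ψ = 0.5269.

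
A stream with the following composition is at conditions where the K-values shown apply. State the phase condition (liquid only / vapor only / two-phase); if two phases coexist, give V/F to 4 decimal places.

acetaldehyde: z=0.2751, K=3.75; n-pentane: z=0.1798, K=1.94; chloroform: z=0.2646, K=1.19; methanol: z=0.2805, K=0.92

vapor only

ΣzᵢKᵢ = 1.9534; Σzᵢ/Kᵢ = 0.6933.
Since Σzᵢ/Kᵢ < 1 the mixture is above its dew point — single vapor phase.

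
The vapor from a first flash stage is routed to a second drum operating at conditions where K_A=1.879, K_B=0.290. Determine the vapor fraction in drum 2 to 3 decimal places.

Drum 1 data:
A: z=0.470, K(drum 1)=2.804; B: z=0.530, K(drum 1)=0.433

Drum 1:
Binary case is linear: z₁(K₁−1)(1+ψ₁(K₂−1)) + z₂(K₂−1)(1+ψ₁(K₁−1)) = 0
⇒ ψ₁ = [z₁(K₁−1)+z₂(K₂−1)] / [−(K₁−1)(K₂−1)] = 0.5474/1.0229 = 0.535
Drum-1 compositions:
  A: x = 0.239, y = 0.671
  B: x = 0.761, y = 0.329
Drum-2 feed = drum-1 vapor: z₂ = (0.6705, 0.3295).
Drum 2:
Rachford–Rice: g(ψ₂) = Σ zᵢ(Kᵢ−1)/(1+ψ₂(Kᵢ−1)) = 0.
Feasibility: ΣzᵢKᵢ = 1.355, Σzᵢ/Kᵢ = 1.493 — both > 1, two phases present.
Iterate (Newton) starting at ψ₂ = 0.39:
  ψ₂ = 0.390: g = 0.1155, g' = -0.605 → ψ₂ = 0.581
  ψ₂ = 0.581: g = -0.0079, g' = -0.708 → ψ₂ = 0.570
Converged at ψ₂ = 0.570.
  A: x = 0.447, y = 0.840
  B: x = 0.553, y = 0.160

V/F (drum 2) = 0.570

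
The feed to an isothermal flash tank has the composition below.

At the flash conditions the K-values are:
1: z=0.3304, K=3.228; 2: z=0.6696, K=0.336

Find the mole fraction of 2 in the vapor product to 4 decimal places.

Rachford–Rice: g(V/F) = Σ zᵢ(Kᵢ−1)/(1+V/F(Kᵢ−1)) = 0.
g(0) = ΣzᵢKᵢ − 1 = 0.2915 and g(1) = 1 − Σzᵢ/Kᵢ = -1.0952, so a root lies in (0, 1).
Newton–Raphson from V/F = 0.5:
  V/F = 0.5000: g = -0.31737, g' = -1.0286 → V/F = 0.1915
  V/F = 0.1915: g = 0.00665, g' = -1.1934 → V/F = 0.1970
  V/F = 0.1970: g = 0.00003, g' = -1.1829 → V/F = 0.1971
Converged at V/F = 0.1971.
Compositions from xᵢ = zᵢ/(1+V/F(Kᵢ−1)), yᵢ = Kᵢxᵢ:
  1: x = 0.2296, y = 0.7411
  2: x = 0.7704, y = 0.2589

y_2 = 0.2589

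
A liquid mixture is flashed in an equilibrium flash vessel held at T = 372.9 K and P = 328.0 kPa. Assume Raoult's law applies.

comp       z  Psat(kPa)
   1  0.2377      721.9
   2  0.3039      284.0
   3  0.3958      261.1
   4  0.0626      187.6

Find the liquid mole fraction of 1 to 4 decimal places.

x_1 = 0.1420

Raoult's law: Kᵢ = Pᵢˢᵃᵗ/P = Pᵢˢᵃᵗ/328.0.
  K_1 = 721.9/328.0 = 2.200915, K_2 = 284.0/328.0 = 0.865854, K_3 = 261.1/328.0 = 0.796037, K_4 = 187.6/328.0 = 0.571951
Rachford–Rice: g(ψ) = Σ zᵢ(Kᵢ−1)/(1+ψ(Kᵢ−1)) = 0.
Check two-phase: ΣzᵢKᵢ = 1.1372 > 1 and Σzᵢ/Kᵢ = 1.0656 > 1, so g(0) = 0.1372 > 0 and g(1) = -0.0656 < 0.
Iterate (Newton) starting at ψ = 0.48:
  ψ = 0.4800: g = 0.01429, g' = -0.1826 → ψ = 0.5583
  ψ = 0.5583: g = 0.00051, g' = -0.1700 → ψ = 0.5613
Converged at ψ = 0.5613.
Compositions from xᵢ = zᵢ/(1+ψ(Kᵢ−1)), yᵢ = Kᵢxᵢ:
  1: x = 0.1420, y = 0.3125
  2: x = 0.3286, y = 0.2846
  3: x = 0.4470, y = 0.3558
  4: x = 0.0824, y = 0.0471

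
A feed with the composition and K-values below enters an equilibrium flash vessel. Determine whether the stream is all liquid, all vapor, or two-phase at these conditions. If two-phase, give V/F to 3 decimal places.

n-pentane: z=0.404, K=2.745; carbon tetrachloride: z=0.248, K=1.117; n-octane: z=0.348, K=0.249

two-phase, V/F = 0.483

ΣzᵢKᵢ = 1.473; Σzᵢ/Kᵢ = 1.767.
Both exceed 1, so a two-phase solution exists.
Material balance + equilibrium reduce to Σ zᵢ(Kᵢ−1)/(1+ψ(Kᵢ−1)) = 0.
Newton–Raphson from ψ = 0.5:
  ψ = 0.500: g = -0.0146, g' = -0.857 → ψ = 0.483
Converged at ψ = 0.483.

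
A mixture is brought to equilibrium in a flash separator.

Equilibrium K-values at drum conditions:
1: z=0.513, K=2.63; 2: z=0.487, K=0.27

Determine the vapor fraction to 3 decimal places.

Material balance + equilibrium reduce to Σ zᵢ(Kᵢ−1)/(1+ψ(Kᵢ−1)) = 0.
g(0) = ΣzᵢKᵢ − 1 = 0.481 and g(1) = 1 − Σzᵢ/Kᵢ = -0.999, so a root lies in (0, 1).
Binary case is linear: z₁(K₁−1)(1+ψ(K₂−1)) + z₂(K₂−1)(1+ψ(K₁−1)) = 0
⇒ ψ = [z₁(K₁−1)+z₂(K₂−1)] / [−(K₁−1)(K₂−1)] = 0.4807/1.1899 = 0.404

ψ = 0.404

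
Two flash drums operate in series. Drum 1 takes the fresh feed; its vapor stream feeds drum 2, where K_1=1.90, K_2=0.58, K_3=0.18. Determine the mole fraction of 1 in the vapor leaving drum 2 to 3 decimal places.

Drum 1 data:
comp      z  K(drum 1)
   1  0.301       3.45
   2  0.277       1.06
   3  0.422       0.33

Drum 1:
Material balance + equilibrium reduce to Σ zᵢ(Kᵢ−1)/(1+ψ₁(Kᵢ−1)) = 0.
Feasibility: ΣzᵢKᵢ = 1.471, Σzᵢ/Kᵢ = 1.627 — both > 1, two phases present.
Iterate (Newton) starting at ψ₁ = 0.5:
  ψ₁ = 0.500: g = -0.0776, g' = -0.794 → ψ₁ = 0.402
  ψ₁ = 0.402: g = 0.0005, g' = -0.814 → ψ₁ = 0.403
Converged at ψ₁ = 0.403.
Drum-1 compositions:
  1: x = 0.151, y = 0.523
  2: x = 0.270, y = 0.287
  3: x = 0.578, y = 0.191
Drum-2 feed = drum-1 vapor: z₂ = (0.5225, 0.2867, 0.1908).
Drum 2:
Let ψ₂ = V/F and solve Σ zᵢ(Kᵢ−1)/(1+ψ₂(Kᵢ−1)) = 0.
Check two-phase: ΣzᵢKᵢ = 1.193 > 1 and Σzᵢ/Kᵢ = 1.829 > 1, so g(0) = 0.193 > 0 and g(1) = -0.829 < 0.
Newton–Raphson from ψ₂ = 0.65:
  ψ₂ = 0.650: g = -0.2039, g' = -0.852 → ψ₂ = 0.411
  ψ₂ = 0.411: g = -0.0381, g' = -0.591 → ψ₂ = 0.346
  ψ₂ = 0.346: g = -0.0009, g' = -0.565 → ψ₂ = 0.345
Converged at ψ₂ = 0.345.
  1: x = 0.399, y = 0.758
  2: x = 0.335, y = 0.194
  3: x = 0.266, y = 0.048

y_1 (drum 2) = 0.758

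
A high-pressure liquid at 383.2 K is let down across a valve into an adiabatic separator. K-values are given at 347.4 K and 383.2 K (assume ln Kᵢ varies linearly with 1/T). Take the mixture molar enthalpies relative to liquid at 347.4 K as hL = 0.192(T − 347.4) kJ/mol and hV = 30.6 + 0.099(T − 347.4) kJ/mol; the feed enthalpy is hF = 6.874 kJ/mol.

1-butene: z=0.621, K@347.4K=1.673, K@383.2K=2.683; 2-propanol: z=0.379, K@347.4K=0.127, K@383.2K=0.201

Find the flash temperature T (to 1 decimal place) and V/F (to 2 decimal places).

T = 350.4 K, V/F = 0.21

Adiabatic flash: solve Rachford–Rice at each trial T, then check hF = ψ·hV(T) + (1−ψ)·hL(T).
  T = 347.4 K: K = (1.673, 0.127), RR gives ψ = 0.148, H_out = 4.535 kJ/mol
  T = 383.2 K: K = (2.683, 0.201), RR gives ψ = 0.552, H_out = 21.928 kJ/mol
  T = 365.3 K: K = (2.143, 0.162), RR gives ψ = 0.409, H_out = 15.277 kJ/mol
  T = 356.4 K: K = (1.901, 0.144), RR gives ψ = 0.305, H_out = 10.792 kJ/mol
  T = 351.9 K: K = (1.785, 0.135), RR gives ψ = 0.235, H_out = 7.961 kJ/mol
  T = 349.6 K: K = (1.727, 0.131), RR gives ψ = 0.193, H_out = 6.299 kJ/mol
Linear interpolation between T = 349.6 (H_out = 6.299) and T = 351.9 (H_out = 7.961) on hF = 6.874 gives T ≈ 350.4 K, at which ψ = 0.21.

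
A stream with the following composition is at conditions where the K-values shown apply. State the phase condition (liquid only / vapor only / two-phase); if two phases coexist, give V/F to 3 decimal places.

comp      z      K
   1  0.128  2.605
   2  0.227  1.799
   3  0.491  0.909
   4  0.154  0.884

ΣzᵢKᵢ = 1.324; Σzᵢ/Kᵢ = 0.890.
Since Σzᵢ/Kᵢ < 1 the mixture is above its dew point — single vapor phase.

vapor only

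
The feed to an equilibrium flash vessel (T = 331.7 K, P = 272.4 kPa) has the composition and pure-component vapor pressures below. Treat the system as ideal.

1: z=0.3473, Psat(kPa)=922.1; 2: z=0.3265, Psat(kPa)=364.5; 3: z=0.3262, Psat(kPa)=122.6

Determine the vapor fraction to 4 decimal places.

Raoult's law: Kᵢ = Pᵢˢᵃᵗ/P = Pᵢˢᵃᵗ/272.4.
  K_1 = 922.1/272.4 = 3.385095, K_2 = 364.5/272.4 = 1.338106, K_3 = 122.6/272.4 = 0.450073
Let ψ = V/F and solve Σ zᵢ(Kᵢ−1)/(1+ψ(Kᵢ−1)) = 0.
Check two-phase: ΣzᵢKᵢ = 1.7593 > 1 and Σzᵢ/Kᵢ = 1.0714 > 1, so g(0) = 0.7593 > 0 and g(1) = -0.0714 < 0.
Newton iteration, ψ⁰ = 0.66:
  ψ = 0.6600: g = 0.13045, g' = -0.5662 → ψ = 0.8904
  ψ = 0.8904: g = -0.00148, g' = -0.6033 → ψ = 0.8880
Converged at ψ = 0.8880.

ψ = 0.8880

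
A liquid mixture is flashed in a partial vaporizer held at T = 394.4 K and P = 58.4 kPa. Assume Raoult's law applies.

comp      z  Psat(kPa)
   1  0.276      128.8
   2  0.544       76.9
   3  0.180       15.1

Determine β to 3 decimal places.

Raoult's law: Kᵢ = Pᵢˢᵃᵗ/P = Pᵢˢᵃᵗ/58.4.
  K_1 = 128.8/58.4 = 2.20548, K_2 = 76.9/58.4 = 1.31678, K_3 = 15.1/58.4 = 0.25856
Newton iteration, β⁰ = 0.58:
  β = 0.580: g = 0.1072, g' = -0.482 → β = 0.802
  β = 0.802: g = -0.0228, g' = -0.741 → β = 0.771
  β = 0.771: g = -0.0009, g' = -0.683 → β = 0.770
Converged at β = 0.770.

β = 0.770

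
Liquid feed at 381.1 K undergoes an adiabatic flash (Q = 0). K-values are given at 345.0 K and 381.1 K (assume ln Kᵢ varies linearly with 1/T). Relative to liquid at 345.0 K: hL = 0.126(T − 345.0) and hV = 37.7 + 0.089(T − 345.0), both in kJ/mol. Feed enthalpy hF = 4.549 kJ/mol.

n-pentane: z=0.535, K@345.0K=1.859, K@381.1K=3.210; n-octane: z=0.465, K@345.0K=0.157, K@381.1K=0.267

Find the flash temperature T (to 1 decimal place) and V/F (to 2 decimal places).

Adiabatic flash: solve Rachford–Rice at each trial T, then check hF = ψ·hV(T) + (1−ψ)·hL(T).
  T = 345.0 K: K = (1.859, 0.157), RR gives ψ = 0.093, H_out = 3.518 kJ/mol
  T = 381.1 K: K = (3.210, 0.267), RR gives ψ = 0.519, H_out = 23.439 kJ/mol
  T = 363.1 K: K = (2.478, 0.208), RR gives ψ = 0.361, H_out = 15.633 kJ/mol
  T = 354.1 K: K = (2.156, 0.181), RR gives ψ = 0.251, H_out = 10.533 kJ/mol
  T = 349.6 K: K = (2.006, 0.169), RR gives ψ = 0.181, H_out = 7.387 kJ/mol
  T = 347.3 K: K = (1.931, 0.163), RR gives ψ = 0.140, H_out = 5.551 kJ/mol
  T = 346.1 K: K = (1.893, 0.160), RR gives ψ = 0.116, H_out = 4.518 kJ/mol
Linear interpolation between T = 346.1 (H_out = 4.518) and T = 347.3 (H_out = 5.551) on hF = 4.549 gives T ≈ 346.1 K, at which ψ = 0.12.

T = 346.1 K, V/F = 0.12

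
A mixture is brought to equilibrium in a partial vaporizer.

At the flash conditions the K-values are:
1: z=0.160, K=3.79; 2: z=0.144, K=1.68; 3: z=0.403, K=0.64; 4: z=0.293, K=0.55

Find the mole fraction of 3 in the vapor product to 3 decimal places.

y_3 = 0.291

Rachford–Rice: g(ψ) = Σ zᵢ(Kᵢ−1)/(1+ψ(Kᵢ−1)) = 0.
g(0) = ΣzᵢKᵢ − 1 = 0.267 and g(1) = 1 − Σzᵢ/Kᵢ = -0.290, so a root lies in (0, 1).
Newton–Raphson from ψ = 0.5:
  ψ = 0.500: g = -0.0876, g' = -0.431 → ψ = 0.297
  ψ = 0.297: g = 0.0112, g' = -0.563 → ψ = 0.316
  ψ = 0.316: g = 0.0002, g' = -0.544 → ψ = 0.317
Converged at ψ = 0.317.
Compositions from xᵢ = zᵢ/(1+ψ(Kᵢ−1)), yᵢ = Kᵢxᵢ:
  1: x = 0.085, y = 0.322
  2: x = 0.118, y = 0.199
  3: x = 0.455, y = 0.291
  4: x = 0.342, y = 0.188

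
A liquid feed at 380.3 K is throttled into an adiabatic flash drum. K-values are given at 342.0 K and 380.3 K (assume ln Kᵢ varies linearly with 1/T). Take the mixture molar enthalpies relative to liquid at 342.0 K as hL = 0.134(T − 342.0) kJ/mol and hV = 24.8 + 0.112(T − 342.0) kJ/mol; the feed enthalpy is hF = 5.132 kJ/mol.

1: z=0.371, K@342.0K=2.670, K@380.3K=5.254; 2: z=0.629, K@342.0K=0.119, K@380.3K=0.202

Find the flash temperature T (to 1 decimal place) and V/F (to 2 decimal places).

Adiabatic flash: solve Rachford–Rice at each trial T, then check hF = ψ·hV(T) + (1−ψ)·hL(T).
  T = 342.0 K: K = (2.670, 0.119), RR gives ψ = 0.044, H_out = 1.103 kJ/mol
  T = 380.3 K: K = (5.254, 0.202), RR gives ψ = 0.317, H_out = 12.728 kJ/mol
  T = 361.1 K: K = (3.810, 0.157), RR gives ψ = 0.216, H_out = 7.833 kJ/mol
  T = 351.6 K: K = (3.208, 0.137), RR gives ψ = 0.145, H_out = 4.856 kJ/mol
  T = 356.4 K: K = (3.503, 0.147), RR gives ψ = 0.184, H_out = 6.428 kJ/mol
  T = 354.0 K: K = (3.353, 0.142), RR gives ψ = 0.165, H_out = 5.662 kJ/mol
Linear interpolation between T = 351.6 (H_out = 4.856) and T = 354.0 (H_out = 5.662) on hF = 5.132 gives T ≈ 352.4 K, at which ψ = 0.15.

T = 352.4 K, V/F = 0.15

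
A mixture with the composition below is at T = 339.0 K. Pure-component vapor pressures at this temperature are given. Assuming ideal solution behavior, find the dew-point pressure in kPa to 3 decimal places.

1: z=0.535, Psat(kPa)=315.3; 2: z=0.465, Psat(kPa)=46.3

At the dew point ψ → 1, so Σzᵢ/Kᵢ = 1 with Kᵢ = Pᵢˢᵃᵗ/P ⇒ 1/P = Σzᵢ/Pᵢˢᵃᵗ.
1/P = 0.535/315.3 + 0.465/46.3 = 0.011740 ⇒ P = 85.179 kPa

Pdew = 85.179 kPa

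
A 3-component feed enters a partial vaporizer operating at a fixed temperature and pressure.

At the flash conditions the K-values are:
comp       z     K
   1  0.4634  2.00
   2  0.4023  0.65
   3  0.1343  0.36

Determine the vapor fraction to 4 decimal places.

ψ = 0.5298

Let ψ = V/F and solve Σ zᵢ(Kᵢ−1)/(1+ψ(Kᵢ−1)) = 0.
Feasibility: ΣzᵢKᵢ = 1.2366, Σzᵢ/Kᵢ = 1.2237 — both > 1, two phases present.
Newton–Raphson from ψ = 0.39:
  ψ = 0.3900: g = 0.05578, g' = -0.4036 → ψ = 0.5282
  ψ = 0.5282: g = 0.00065, g' = -0.3981 → ψ = 0.5298
Converged at ψ = 0.5298.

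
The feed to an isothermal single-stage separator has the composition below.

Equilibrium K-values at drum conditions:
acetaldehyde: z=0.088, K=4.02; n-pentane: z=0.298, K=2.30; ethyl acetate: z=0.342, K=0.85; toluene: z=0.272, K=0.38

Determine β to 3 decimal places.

Iterate (Newton) starting at β = 0.68:
  β = 0.680: g = -0.0560, g' = -0.550 → β = 0.578
  β = 0.578: g = -0.0011, g' = -0.534 → β = 0.576
Converged at β = 0.576.

β = 0.576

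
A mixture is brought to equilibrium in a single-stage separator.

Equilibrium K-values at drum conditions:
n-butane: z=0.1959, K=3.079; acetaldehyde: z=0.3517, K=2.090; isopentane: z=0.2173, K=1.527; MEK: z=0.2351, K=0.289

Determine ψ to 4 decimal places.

ψ = 0.8527

Iterate (Newton) starting at ψ = 0.5:
  ψ = 0.5000: g = 0.27910, g' = -0.7025 → ψ = 0.8973
  ψ = 0.8973: g = -0.04801, g' = -1.1445 → ψ = 0.8553
  ψ = 0.8553: g = -0.00264, g' = -1.0242 → ψ = 0.8527
Converged at ψ = 0.8527.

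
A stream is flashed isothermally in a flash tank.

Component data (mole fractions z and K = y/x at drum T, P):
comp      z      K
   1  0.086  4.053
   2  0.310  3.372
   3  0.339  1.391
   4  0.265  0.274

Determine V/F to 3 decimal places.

Material balance + equilibrium reduce to Σ zᵢ(Kᵢ−1)/(1+V/F(Kᵢ−1)) = 0.
g(0) = ΣzᵢKᵢ − 1 = 0.938 and g(1) = 1 − Σzᵢ/Kᵢ = -0.324, so a root lies in (0, 1).
Newton–Raphson from V/F = 0.48:
  V/F = 0.480: g = 0.2666, g' = -0.879 → V/F = 0.783
  V/F = 0.783: g = -0.0099, g' = -1.064 → V/F = 0.774
Converged at V/F = 0.774.

V/F = 0.774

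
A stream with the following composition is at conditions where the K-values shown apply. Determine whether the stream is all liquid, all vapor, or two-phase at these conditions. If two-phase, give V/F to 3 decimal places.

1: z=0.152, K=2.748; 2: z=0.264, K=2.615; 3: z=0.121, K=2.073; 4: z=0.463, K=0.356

two-phase, V/F = 0.527

ΣzᵢKᵢ = 1.524; Σzᵢ/Kᵢ = 1.515.
Both exceed 1, so a two-phase solution exists.
Let ψ = V/F and solve Σ zᵢ(Kᵢ−1)/(1+ψ(Kᵢ−1)) = 0.
Newton–Raphson from ψ = 0.58:
  ψ = 0.580: g = -0.0438, g' = -0.840 → ψ = 0.528
  ψ = 0.528: g = -0.0005, g' = -0.824 → ψ = 0.527
Converged at ψ = 0.527.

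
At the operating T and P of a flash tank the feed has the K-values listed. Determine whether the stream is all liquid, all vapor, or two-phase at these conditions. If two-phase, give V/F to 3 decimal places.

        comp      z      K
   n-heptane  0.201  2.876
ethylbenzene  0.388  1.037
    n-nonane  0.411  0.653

two-phase, V/F = 0.649

ΣzᵢKᵢ = 1.249; Σzᵢ/Kᵢ = 1.073.
Both exceed 1, so a two-phase solution exists.
Iterate (Newton) starting at ψ = 0.5:
  ψ = 0.500: g = 0.0361, g' = -0.261 → ψ = 0.638
  ψ = 0.638: g = 0.0025, g' = -0.229 → ψ = 0.649
Converged at ψ = 0.649.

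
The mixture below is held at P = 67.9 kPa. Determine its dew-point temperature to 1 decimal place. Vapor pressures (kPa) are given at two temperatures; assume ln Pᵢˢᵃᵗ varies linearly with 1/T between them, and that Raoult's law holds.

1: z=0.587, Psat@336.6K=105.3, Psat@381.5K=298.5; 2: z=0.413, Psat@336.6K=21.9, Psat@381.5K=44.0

T = 364.8 K

Dew-point temperature: Σzᵢ·P/Pᵢˢᵃᵗ(T) = 1. Interpolate ln Pᵢˢᵃᵗ = aᵢ + bᵢ/T.
  T = 336.6 K: ΣzᵢP/Pᵢˢᵃᵗ = 1.6590
  T = 381.5 K: ΣzᵢP/Pᵢˢᵃᵗ = 0.7709
  T = 359.1 K: ΣzᵢP/Pᵢˢᵃᵗ = 1.1006
  T = 370.3 K: ΣzᵢP/Pᵢˢᵃᵗ = 0.9157
  T = 364.7 K: ΣzᵢP/Pᵢˢᵃᵗ = 1.0023
  T = 367.5 K: ΣzᵢP/Pᵢˢᵃᵗ = 0.9577
Interpolating between 364.7 K and 367.5 K gives T ≈ 364.8 K.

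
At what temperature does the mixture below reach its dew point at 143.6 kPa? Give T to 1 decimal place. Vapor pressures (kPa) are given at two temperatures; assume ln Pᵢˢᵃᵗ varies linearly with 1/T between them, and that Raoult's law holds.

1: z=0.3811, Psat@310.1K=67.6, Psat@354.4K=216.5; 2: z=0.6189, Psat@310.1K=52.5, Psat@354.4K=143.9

T = 347.9 K

Dew-point temperature: Σzᵢ·P/Pᵢˢᵃᵗ(T) = 1. Interpolate ln Pᵢˢᵃᵗ = aᵢ + bᵢ/T.
  T = 310.1 K: ΣzᵢP/Pᵢˢᵃᵗ = 2.5024
  T = 354.4 K: ΣzᵢP/Pᵢˢᵃᵗ = 0.8704
  T = 332.2 K: ΣzᵢP/Pᵢˢᵃᵗ = 1.4256
  T = 343.3 K: ΣzᵢP/Pᵢˢᵃᵗ = 1.1049
  T = 348.9 K: ΣzᵢP/Pᵢˢᵃᵗ = 0.9777
  T = 346.1 K: ΣzᵢP/Pᵢˢᵃᵗ = 1.0388
Interpolating between 346.1 K and 348.9 K gives T ≈ 347.9 K.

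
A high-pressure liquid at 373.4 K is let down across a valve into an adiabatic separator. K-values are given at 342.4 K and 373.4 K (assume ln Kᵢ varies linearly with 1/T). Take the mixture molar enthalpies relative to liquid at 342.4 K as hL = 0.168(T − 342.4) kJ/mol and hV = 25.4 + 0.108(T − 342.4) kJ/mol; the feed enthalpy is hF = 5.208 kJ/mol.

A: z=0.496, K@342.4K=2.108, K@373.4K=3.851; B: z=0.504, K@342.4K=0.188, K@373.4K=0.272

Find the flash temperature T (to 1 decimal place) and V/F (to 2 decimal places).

T = 344.3 K, V/F = 0.19

Adiabatic flash: solve Rachford–Rice at each trial T, then check hF = ψ·hV(T) + (1−ψ)·hL(T).
  T = 342.4 K: K = (2.108, 0.188), RR gives ψ = 0.156, H_out = 3.961 kJ/mol
  T = 373.4 K: K = (3.851, 0.272), RR gives ψ = 0.505, H_out = 17.085 kJ/mol
  T = 357.9 K: K = (2.887, 0.228), RR gives ψ = 0.375, H_out = 11.788 kJ/mol
  T = 350.1 K: K = (2.473, 0.207), RR gives ψ = 0.284, H_out = 8.365 kJ/mol
  T = 346.2 K: K = (2.283, 0.197), RR gives ψ = 0.225, H_out = 6.305 kJ/mol
  T = 344.3 K: K = (2.194, 0.193), RR gives ψ = 0.192, H_out = 5.182 kJ/mol
Linear interpolation between T = 344.3 (H_out = 5.182) and T = 346.2 (H_out = 6.305) on hF = 5.208 gives T ≈ 344.3 K, at which ψ = 0.19.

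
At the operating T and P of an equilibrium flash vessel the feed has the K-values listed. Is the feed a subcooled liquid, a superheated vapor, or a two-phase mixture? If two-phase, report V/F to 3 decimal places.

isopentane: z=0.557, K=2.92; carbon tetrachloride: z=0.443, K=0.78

ΣzᵢKᵢ = 1.972; Σzᵢ/Kᵢ = 0.759.
Since Σzᵢ/Kᵢ < 1 the mixture is above its dew point — single vapor phase.

superheated vapor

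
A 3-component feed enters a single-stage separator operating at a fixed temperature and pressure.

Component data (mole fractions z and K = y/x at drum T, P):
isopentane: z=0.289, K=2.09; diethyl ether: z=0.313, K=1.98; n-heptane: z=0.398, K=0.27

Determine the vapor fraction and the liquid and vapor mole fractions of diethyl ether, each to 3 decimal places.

Let ψ = V/F and solve Σ zᵢ(Kᵢ−1)/(1+ψ(Kᵢ−1)) = 0.
g(0) = ΣzᵢKᵢ − 1 = 0.331 and g(1) = 1 − Σzᵢ/Kᵢ = -0.770, so a root lies in (0, 1).
Newton iteration, ψ⁰ = 0.5:
  ψ = 0.500: g = -0.0478, g' = -0.805 → ψ = 0.441
  ψ = 0.441: g = -0.0013, g' = -0.764 → ψ = 0.439
Converged at ψ = 0.439.
Compositions from xᵢ = zᵢ/(1+ψ(Kᵢ−1)), yᵢ = Kᵢxᵢ:
  isopentane: x = 0.195, y = 0.409
  diethyl ether: x = 0.219, y = 0.433
  n-heptane: x = 0.586, y = 0.158

ψ = 0.439, x_diethyl ether = 0.219, y_diethyl ether = 0.433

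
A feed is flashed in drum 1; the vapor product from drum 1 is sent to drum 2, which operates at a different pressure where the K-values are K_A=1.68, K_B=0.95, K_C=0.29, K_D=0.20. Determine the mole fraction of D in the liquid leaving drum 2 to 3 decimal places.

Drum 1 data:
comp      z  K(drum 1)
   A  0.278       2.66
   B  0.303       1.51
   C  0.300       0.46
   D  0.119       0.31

Drum 1:
Let ψ₁ = V/F and solve Σ zᵢ(Kᵢ−1)/(1+ψ₁(Kᵢ−1)) = 0.
Feasibility: ΣzᵢKᵢ = 1.372, Σzᵢ/Kᵢ = 1.341 — both > 1, two phases present.
Iterate (Newton) starting at ψ₁ = 0.58:
  ψ₁ = 0.580: g = -0.0184, g' = -0.589 → ψ₁ = 0.549
Converged at ψ₁ = 0.549.
Drum-1 compositions:
  A: x = 0.146, y = 0.387
  B: x = 0.237, y = 0.358
  C: x = 0.426, y = 0.196
  D: x = 0.191, y = 0.059
Drum-2 feed = drum-1 vapor: z₂ = (0.3871, 0.3575, 0.1961, 0.0594).
Drum 2:
Material balance + equilibrium reduce to Σ zᵢ(Kᵢ−1)/(1+ψ₂(Kᵢ−1)) = 0.
Check two-phase: ΣzᵢKᵢ = 1.059 > 1 and Σzᵢ/Kᵢ = 1.580 > 1, so g(0) = 0.059 > 0 and g(1) = -0.580 < 0.
Newton–Raphson from ψ₂ = 0.61:
  ψ₂ = 0.610: g = -0.1707, g' = -0.543 → ψ₂ = 0.295
  ψ₂ = 0.295: g = -0.0373, g' = -0.348 → ψ₂ = 0.188
  ψ₂ = 0.188: g = -0.0013, g' = -0.326 → ψ₂ = 0.184
Converged at ψ₂ = 0.184.
  A: x = 0.344, y = 0.578
  B: x = 0.361, y = 0.343
  C: x = 0.226, y = 0.065
  D: x = 0.070, y = 0.014

x_D (drum 2) = 0.070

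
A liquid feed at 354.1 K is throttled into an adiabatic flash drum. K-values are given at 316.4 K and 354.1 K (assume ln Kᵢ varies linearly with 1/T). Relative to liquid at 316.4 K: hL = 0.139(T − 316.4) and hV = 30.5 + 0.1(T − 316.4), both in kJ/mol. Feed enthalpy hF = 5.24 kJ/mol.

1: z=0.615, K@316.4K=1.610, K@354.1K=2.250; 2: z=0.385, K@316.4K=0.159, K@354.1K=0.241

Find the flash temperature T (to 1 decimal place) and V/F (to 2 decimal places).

Adiabatic flash: solve Rachford–Rice at each trial T, then check hF = ψ·hV(T) + (1−ψ)·hL(T).
  T = 316.4 K: K = (1.610, 0.159), RR gives ψ = 0.100, H_out = 3.054 kJ/mol
  T = 354.1 K: K = (2.250, 0.241), RR gives ψ = 0.502, H_out = 19.821 kJ/mol
  T = 335.2 K: K = (1.920, 0.198), RR gives ψ = 0.348, H_out = 12.987 kJ/mol
  T = 325.8 K: K = (1.763, 0.178), RR gives ψ = 0.243, H_out = 8.643 kJ/mol
  T = 321.1 K: K = (1.686, 0.168), RR gives ψ = 0.178, H_out = 6.053 kJ/mol
  T = 318.8 K: K = (1.649, 0.164), RR gives ψ = 0.142, H_out = 4.645 kJ/mol
Linear interpolation between T = 318.8 (H_out = 4.645) and T = 321.1 (H_out = 6.053) on hF = 5.24 gives T ≈ 319.8 K, at which ψ = 0.16.

T = 319.8 K, V/F = 0.16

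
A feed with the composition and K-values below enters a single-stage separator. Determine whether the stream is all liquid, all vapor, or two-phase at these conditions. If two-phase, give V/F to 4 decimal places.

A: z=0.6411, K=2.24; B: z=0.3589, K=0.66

ΣzᵢKᵢ = 1.6729; Σzᵢ/Kᵢ = 0.8300.
Since Σzᵢ/Kᵢ < 1 the mixture is above its dew point — single vapor phase.

all vapor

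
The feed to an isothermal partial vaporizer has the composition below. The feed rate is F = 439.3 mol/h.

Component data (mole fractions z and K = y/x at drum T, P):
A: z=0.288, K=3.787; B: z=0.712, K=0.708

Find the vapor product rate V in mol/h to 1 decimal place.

V = 321.1 mol/h

Rachford–Rice: g(V/F) = Σ zᵢ(Kᵢ−1)/(1+V/F(Kᵢ−1)) = 0.
Check two-phase: ΣzᵢKᵢ = 1.595 > 1 and Σzᵢ/Kᵢ = 1.082 > 1, so g(0) = 0.595 > 0 and g(1) = -0.082 < 0.
Binary case is linear: z₁(K₁−1)(1+V/F(K₂−1)) + z₂(K₂−1)(1+V/F(K₁−1)) = 0
⇒ V/F = [z₁(K₁−1)+z₂(K₂−1)] / [−(K₁−1)(K₂−1)] = 0.5948/0.8138 = 0.731
Then V = V/F·F = 0.7308·439.3 = 321.1 mol/h and L = F − V = 118.2 mol/h.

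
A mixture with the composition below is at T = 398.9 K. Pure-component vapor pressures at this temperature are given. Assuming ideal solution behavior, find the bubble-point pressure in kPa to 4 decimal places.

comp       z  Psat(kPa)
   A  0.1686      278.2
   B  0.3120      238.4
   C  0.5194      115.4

At the bubble point ψ → 0, so ΣzᵢKᵢ = 1 with Kᵢ = Pᵢˢᵃᵗ/P ⇒ P = ΣzᵢPᵢˢᵃᵗ.
P = 0.1686·278.2 + 0.3120·238.4 + 0.5194·115.4 = 181.2241 kPa

Pbub = 181.2241 kPa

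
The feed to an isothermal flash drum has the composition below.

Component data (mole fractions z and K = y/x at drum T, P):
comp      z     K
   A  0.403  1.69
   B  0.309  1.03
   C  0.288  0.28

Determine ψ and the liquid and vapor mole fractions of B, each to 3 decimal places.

Rachford–Rice: g(ψ) = Σ zᵢ(Kᵢ−1)/(1+ψ(Kᵢ−1)) = 0.
Feasibility: ΣzᵢKᵢ = 1.080, Σzᵢ/Kᵢ = 1.567 — both > 1, two phases present.
Newton–Raphson from ψ = 0.5:
  ψ = 0.500: g = -0.1081, g' = -0.471 → ψ = 0.270
  ψ = 0.270: g = -0.0139, g' = -0.367 → ψ = 0.232
Converged at ψ = 0.232.
Compositions from xᵢ = zᵢ/(1+ψ(Kᵢ−1)), yᵢ = Kᵢxᵢ:
  A: x = 0.347, y = 0.587
  B: x = 0.307, y = 0.316
  C: x = 0.346, y = 0.097

ψ = 0.232, x_B = 0.307, y_B = 0.316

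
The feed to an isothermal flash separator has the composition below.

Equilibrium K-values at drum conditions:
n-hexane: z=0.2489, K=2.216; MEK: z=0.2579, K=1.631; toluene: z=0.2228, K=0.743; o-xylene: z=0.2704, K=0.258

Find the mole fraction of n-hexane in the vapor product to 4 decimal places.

Iterate (Newton) starting at β = 0.34:
  β = 0.3400: g = 0.01705, g' = -0.5378 → β = 0.3717
  β = 0.3717: g = -0.00009, g' = -0.5438 → β = 0.3715
Converged at β = 0.3715.
Compositions from xᵢ = zᵢ/(1+β(Kᵢ−1)), yᵢ = Kᵢxᵢ:
  n-hexane: x = 0.1714, y = 0.3799
  MEK: x = 0.2089, y = 0.3407
  toluene: x = 0.2463, y = 0.1830
  o-xylene: x = 0.3733, y = 0.0963

y_n-hexane = 0.3799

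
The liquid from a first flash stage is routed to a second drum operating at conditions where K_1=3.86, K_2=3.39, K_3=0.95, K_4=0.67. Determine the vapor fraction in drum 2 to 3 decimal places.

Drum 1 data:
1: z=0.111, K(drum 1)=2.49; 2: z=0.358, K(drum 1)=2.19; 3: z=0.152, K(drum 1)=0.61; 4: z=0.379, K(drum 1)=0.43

Drum 1:
Let ψ₁ = V/F and solve Σ zᵢ(Kᵢ−1)/(1+ψ₁(Kᵢ−1)) = 0.
g(0) = ΣzᵢKᵢ − 1 = 0.316 and g(1) = 1 − Σzᵢ/Kᵢ = -0.339, so a root lies in (0, 1).
Newton–Raphson from ψ₁ = 0.33:
  ψ₁ = 0.330: g = 0.0827, g' = -0.589 → ψ₁ = 0.470
  ψ₁ = 0.470: g = 0.0027, g' = -0.558 → ψ₁ = 0.475
Converged at ψ₁ = 0.475.
Drum-1 compositions:
  1: x = 0.065, y = 0.162
  2: x = 0.229, y = 0.501
  3: x = 0.187, y = 0.114
  4: x = 0.520, y = 0.223
Drum-2 feed = drum-1 liquid: z₂ = (0.0650, 0.2287, 0.1866, 0.5197).
Drum 2:
Material balance + equilibrium reduce to Σ zᵢ(Kᵢ−1)/(1+ψ₂(Kᵢ−1)) = 0.
Check two-phase: ΣzᵢKᵢ = 1.552 > 1 and Σzᵢ/Kᵢ = 1.056 > 1, so g(0) = 0.552 > 0 and g(1) = -0.056 < 0.
Newton–Raphson from ψ₂ = 0.41:
  ψ₂ = 0.410: g = 0.1538, g' = -0.522 → ψ₂ = 0.705
  ψ₂ = 0.705: g = 0.0322, g' = -0.336 → ψ₂ = 0.800
  ψ₂ = 0.800: g = 0.0014, g' = -0.308 → ψ₂ = 0.805
Converged at ψ₂ = 0.805.
  1: x = 0.020, y = 0.076
  2: x = 0.078, y = 0.265
  3: x = 0.194, y = 0.185
  4: x = 0.708, y = 0.474

V/F (drum 2) = 0.805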